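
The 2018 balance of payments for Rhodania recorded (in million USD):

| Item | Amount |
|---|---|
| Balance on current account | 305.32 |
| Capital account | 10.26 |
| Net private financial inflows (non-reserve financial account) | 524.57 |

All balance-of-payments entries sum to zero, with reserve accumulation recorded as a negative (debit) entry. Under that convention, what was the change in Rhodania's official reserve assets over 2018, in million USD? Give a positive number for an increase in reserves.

Official reserve transactions balance = -(305.32 + 10.26 + 524.57) = -840.15
An accumulation of reserves is recorded as a debit (negative entry), so the change in the stock of reserves is the negative of that balance.
Change in official reserves = -(-840.15) = 840.15

840.15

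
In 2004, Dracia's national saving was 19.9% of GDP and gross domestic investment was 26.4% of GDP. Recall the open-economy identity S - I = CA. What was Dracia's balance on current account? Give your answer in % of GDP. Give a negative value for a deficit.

S - I = CA (net lending to the rest of the world).
CA = S - I = 19.9 - 26.4 = -6.5

-6.5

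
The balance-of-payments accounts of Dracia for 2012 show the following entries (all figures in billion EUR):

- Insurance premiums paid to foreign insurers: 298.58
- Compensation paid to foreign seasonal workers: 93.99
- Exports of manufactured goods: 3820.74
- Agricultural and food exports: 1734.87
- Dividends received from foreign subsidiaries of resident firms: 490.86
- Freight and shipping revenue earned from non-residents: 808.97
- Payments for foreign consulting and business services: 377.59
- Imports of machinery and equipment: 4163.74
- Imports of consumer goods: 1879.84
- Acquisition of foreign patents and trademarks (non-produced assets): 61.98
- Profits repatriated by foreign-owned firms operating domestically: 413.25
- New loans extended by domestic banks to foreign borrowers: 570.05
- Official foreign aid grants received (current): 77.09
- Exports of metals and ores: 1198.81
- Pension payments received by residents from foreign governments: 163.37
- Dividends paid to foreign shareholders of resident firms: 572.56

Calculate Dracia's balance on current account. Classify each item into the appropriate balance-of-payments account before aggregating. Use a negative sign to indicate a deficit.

Goods: 3820.74 - 4163.74 + 1734.87 - 1879.84 + 1198.81 = 710.84
Services: -298.58 + 808.97 - 377.59 = 132.80
Primary income: 490.86 - 413.25 - 572.56 - 93.99 = -588.94
Secondary income: 163.37 + 77.09 = 240.46
Current account = 710.84 + 132.80 + (-588.94) + 240.46 = 495.16
(Excluded from the current account — capital account: acquisition of foreign patents and trademarks (non-produced assets) 61.98; financial account: new loans extended by domestic banks to foreign borrowers 570.05.)

495.16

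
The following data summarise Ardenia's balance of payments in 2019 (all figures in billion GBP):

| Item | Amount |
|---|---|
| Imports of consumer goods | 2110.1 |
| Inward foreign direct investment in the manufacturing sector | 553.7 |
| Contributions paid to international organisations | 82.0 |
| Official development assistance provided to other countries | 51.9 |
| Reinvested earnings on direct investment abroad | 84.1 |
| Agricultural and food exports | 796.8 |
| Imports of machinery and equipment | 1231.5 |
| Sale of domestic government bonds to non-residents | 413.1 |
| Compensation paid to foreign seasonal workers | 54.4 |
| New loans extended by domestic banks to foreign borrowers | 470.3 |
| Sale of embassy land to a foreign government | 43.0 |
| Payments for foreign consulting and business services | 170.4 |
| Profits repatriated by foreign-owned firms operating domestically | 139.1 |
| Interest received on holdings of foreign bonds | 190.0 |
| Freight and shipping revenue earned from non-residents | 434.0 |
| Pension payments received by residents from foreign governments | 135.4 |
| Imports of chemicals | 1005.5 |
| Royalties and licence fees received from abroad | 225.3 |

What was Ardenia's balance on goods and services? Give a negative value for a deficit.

Goods: 796.8 - 1231.5 - 2110.1 - 1005.5 = -3550.3
Services: 225.3 - 170.4 + 434.0 = 488.9
Trade balance = -3550.3 + 488.9 = -3061.4
(Excluded from the trade balance — financial account: inward foreign direct investment in the manufacturing sector 553.7, sale of domestic government bonds to non-residents 413.1, new loans extended by domestic banks to foreign borrowers 470.3; secondary income: contributions paid to international organisations 82.0, official development assistance provided to other countries 51.9, pension payments received by residents from foreign governments 135.4; primary income: reinvested earnings on direct investment abroad 84.1, compensation paid to foreign seasonal workers 54.4, profits repatriated by foreign-owned firms operating domestically 139.1, interest received on holdings of foreign bonds 190.0; capital account: sale of embassy land to a foreign government 43.0.)

-3061.4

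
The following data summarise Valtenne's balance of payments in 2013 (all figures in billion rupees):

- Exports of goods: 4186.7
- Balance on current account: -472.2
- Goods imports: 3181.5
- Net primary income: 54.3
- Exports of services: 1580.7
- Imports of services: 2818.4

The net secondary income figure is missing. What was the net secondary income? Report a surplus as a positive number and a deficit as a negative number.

Current account = goods balance + services balance + net primary income + net secondary income
Sum of the known components = -178.2
Net secondary income = CA - (known components) = -472.2 - (-178.2) = -294.0

-294.0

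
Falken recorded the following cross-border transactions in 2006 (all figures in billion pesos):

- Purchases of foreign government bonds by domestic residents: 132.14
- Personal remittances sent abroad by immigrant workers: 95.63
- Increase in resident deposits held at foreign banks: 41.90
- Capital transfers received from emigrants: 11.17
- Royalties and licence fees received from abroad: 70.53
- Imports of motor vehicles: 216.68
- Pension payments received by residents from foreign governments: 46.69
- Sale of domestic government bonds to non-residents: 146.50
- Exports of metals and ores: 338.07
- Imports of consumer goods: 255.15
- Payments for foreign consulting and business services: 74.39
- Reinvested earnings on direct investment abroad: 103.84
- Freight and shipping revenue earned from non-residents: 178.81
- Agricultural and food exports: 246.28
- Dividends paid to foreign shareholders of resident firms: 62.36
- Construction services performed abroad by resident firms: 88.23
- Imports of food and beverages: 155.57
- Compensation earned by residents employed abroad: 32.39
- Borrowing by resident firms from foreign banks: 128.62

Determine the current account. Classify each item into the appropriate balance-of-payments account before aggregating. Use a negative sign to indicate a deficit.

245.06

Goods: 338.07 + 246.28 - 216.68 - 255.15 - 155.57 = -43.05
Services: 70.53 + 178.81 + 88.23 - 74.39 = 263.18
Primary income: 32.39 + 103.84 - 62.36 = 73.87
Secondary income: -95.63 + 46.69 = -48.94
Current account = (-43.05) + 263.18 + 73.87 + (-48.94) = 245.06
(Excluded from the current account — financial account: purchases of foreign government bonds by domestic residents 132.14, increase in resident deposits held at foreign banks 41.90, sale of domestic government bonds to non-residents 146.50, borrowing by resident firms from foreign banks 128.62; capital account: capital transfers received from emigrants 11.17.)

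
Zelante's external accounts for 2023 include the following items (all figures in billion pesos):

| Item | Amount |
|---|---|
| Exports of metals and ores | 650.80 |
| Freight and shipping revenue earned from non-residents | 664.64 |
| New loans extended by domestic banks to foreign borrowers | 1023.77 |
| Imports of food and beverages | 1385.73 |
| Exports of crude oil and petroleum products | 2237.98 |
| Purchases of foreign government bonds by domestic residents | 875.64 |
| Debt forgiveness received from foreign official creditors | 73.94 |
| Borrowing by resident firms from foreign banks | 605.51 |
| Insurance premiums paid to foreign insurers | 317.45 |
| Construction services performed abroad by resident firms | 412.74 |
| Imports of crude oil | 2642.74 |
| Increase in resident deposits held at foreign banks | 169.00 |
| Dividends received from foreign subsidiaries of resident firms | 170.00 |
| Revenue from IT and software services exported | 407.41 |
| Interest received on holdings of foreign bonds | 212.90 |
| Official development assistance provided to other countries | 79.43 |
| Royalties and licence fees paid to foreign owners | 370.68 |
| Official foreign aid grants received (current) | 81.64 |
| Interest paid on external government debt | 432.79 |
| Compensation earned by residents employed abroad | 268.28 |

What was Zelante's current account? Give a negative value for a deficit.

Goods: 650.80 - 1385.73 + 2237.98 - 2642.74 = -1139.69
Services: 412.74 - 317.45 + 407.41 - 370.68 + 664.64 = 796.66
Primary income: 212.90 - 432.79 + 268.28 + 170.00 = 218.39
Secondary income: -79.43 + 81.64 = 2.21
Current account = (-1139.69) + 796.66 + 218.39 + 2.21 = -122.43
(Excluded from the current account — financial account: new loans extended by domestic banks to foreign borrowers 1023.77, purchases of foreign government bonds by domestic residents 875.64, borrowing by resident firms from foreign banks 605.51, increase in resident deposits held at foreign banks 169.00; capital account: debt forgiveness received from foreign official creditors 73.94.)

-122.43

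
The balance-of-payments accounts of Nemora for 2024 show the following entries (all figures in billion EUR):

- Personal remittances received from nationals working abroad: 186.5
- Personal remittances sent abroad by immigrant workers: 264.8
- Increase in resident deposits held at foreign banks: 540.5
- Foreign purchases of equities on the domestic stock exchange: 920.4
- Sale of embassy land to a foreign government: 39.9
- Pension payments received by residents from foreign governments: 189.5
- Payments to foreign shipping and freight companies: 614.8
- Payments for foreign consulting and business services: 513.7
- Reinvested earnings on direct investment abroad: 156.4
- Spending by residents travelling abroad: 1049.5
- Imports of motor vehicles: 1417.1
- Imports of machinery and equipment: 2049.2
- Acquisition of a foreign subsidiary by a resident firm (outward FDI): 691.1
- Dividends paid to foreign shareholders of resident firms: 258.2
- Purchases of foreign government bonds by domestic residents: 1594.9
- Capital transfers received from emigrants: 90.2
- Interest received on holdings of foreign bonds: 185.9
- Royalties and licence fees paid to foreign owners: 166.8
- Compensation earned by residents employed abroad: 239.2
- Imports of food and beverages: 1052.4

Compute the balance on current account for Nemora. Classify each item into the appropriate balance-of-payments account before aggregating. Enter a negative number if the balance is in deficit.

-6429.0

Goods: -1417.1 - 2049.2 - 1052.4 = -4518.7
Services: -614.8 - 166.8 - 513.7 - 1049.5 = -2344.8
Primary income: -258.2 + 239.2 + 185.9 + 156.4 = 323.3
Secondary income: 189.5 + 186.5 - 264.8 = 111.2
Current account = (-4518.7) + (-2344.8) + 323.3 + 111.2 = -6429.0
(Excluded from the current account — financial account: increase in resident deposits held at foreign banks 540.5, foreign purchases of equities on the domestic stock exchange 920.4, acquisition of a foreign subsidiary by a resident firm (outward FDI) 691.1, purchases of foreign government bonds by domestic residents 1594.9; capital account: sale of embassy land to a foreign government 39.9, capital transfers received from emigrants 90.2.)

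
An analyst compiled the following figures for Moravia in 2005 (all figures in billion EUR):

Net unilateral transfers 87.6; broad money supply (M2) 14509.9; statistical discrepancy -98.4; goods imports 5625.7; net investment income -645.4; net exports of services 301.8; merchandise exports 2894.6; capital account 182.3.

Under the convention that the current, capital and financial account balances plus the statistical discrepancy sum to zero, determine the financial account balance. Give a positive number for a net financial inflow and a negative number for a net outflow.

2903.2

Goods balance = 2894.6 - 5625.7 = -2731.1
Services balance = 301.8
Trade balance (goods + services) = -2731.1 + 301.8 = -2429.3
Net primary income = -645.4
Net secondary income = 87.6
Current account = -2429.3 + (-645.4) + 87.6 = -2987.1
Financial account = -(-2987.1 + 182.3 + (-98.4)) = 2903.2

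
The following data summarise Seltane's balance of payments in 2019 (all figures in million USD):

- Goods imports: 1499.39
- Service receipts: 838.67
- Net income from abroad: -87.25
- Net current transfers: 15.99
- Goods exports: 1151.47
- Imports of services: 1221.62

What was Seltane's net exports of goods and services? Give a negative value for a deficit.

-730.87

Goods balance = 1151.47 - 1499.39 = -347.92
Services balance = 838.67 - 1221.62 = -382.95
Trade balance (goods + services) = -347.92 + (-382.95) = -730.87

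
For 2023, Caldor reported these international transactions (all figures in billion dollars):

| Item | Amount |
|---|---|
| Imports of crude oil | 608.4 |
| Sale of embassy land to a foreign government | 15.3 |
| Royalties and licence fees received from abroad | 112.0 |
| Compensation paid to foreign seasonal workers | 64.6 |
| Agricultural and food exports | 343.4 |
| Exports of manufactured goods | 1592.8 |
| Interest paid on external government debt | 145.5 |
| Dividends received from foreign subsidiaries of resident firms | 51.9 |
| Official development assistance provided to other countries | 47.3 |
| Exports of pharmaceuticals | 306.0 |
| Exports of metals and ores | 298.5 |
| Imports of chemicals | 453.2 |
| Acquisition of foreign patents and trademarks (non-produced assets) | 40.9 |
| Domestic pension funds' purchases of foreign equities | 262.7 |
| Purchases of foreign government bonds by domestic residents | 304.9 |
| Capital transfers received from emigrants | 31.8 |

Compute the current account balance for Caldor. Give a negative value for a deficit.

1385.6

Goods: 298.5 - 608.4 - 453.2 + 306.0 + 1592.8 + 343.4 = 1479.1
Services: 112.0
Primary income: -64.6 - 145.5 + 51.9 = -158.2
Secondary income: -47.3
Current account = 1479.1 + 112.0 + (-158.2) + (-47.3) = 1385.6
(Excluded from the current account — capital account: sale of embassy land to a foreign government 15.3, acquisition of foreign patents and trademarks (non-produced assets) 40.9, capital transfers received from emigrants 31.8; financial account: domestic pension funds' purchases of foreign equities 262.7, purchases of foreign government bonds by domestic residents 304.9.)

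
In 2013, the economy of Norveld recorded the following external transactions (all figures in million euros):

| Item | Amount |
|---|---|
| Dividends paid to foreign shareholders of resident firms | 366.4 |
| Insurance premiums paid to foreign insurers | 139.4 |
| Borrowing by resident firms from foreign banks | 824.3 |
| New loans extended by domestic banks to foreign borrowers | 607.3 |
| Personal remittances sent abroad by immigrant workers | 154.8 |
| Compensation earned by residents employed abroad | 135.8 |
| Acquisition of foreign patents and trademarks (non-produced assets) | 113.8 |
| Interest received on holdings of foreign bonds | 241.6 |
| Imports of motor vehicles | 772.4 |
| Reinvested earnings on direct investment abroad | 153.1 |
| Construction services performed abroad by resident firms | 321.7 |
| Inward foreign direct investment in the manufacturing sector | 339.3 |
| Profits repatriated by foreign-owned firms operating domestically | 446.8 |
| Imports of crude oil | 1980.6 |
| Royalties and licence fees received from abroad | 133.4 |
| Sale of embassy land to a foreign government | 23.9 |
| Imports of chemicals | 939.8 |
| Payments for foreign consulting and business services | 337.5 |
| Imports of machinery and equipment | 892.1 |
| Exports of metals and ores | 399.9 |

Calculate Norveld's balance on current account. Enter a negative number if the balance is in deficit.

Goods: -1980.6 - 772.4 + 399.9 - 939.8 - 892.1 = -4185.0
Services: 133.4 - 337.5 + 321.7 - 139.4 = -21.8
Primary income: 241.6 + 153.1 - 366.4 + 135.8 - 446.8 = -282.7
Secondary income: -154.8
Current account = (-4185.0) + (-21.8) + (-282.7) + (-154.8) = -4644.3
(Excluded from the current account — financial account: borrowing by resident firms from foreign banks 824.3, new loans extended by domestic banks to foreign borrowers 607.3, inward foreign direct investment in the manufacturing sector 339.3; capital account: acquisition of foreign patents and trademarks (non-produced assets) 113.8, sale of embassy land to a foreign government 23.9.)

-4644.3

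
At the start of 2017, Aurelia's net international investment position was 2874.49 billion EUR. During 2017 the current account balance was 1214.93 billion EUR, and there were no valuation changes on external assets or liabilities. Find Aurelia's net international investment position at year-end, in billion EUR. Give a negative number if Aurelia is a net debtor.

With no valuation effects, change in NIIP = current account = 1214.93
End-of-year NIIP = 2874.49 + 1214.93 = 4089.42

4089.42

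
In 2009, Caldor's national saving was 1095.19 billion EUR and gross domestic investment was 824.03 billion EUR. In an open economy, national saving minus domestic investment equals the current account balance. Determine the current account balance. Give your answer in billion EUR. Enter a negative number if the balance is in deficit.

271.16

S - I = CA (net lending to the rest of the world).
CA = S - I = 1095.19 - 824.03 = 271.16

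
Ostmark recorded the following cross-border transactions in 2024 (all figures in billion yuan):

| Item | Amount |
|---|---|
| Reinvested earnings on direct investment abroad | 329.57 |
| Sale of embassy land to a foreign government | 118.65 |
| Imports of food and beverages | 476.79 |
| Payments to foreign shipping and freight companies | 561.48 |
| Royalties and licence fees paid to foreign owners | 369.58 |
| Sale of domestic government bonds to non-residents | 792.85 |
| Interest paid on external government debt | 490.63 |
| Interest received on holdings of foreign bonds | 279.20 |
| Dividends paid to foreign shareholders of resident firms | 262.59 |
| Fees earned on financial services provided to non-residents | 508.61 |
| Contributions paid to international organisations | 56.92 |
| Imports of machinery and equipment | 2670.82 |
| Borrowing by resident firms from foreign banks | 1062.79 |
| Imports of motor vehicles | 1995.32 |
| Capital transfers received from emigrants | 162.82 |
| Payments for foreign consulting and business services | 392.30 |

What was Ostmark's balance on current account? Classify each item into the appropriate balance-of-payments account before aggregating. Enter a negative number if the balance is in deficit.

-6159.05

Goods: -2670.82 - 1995.32 - 476.79 = -5142.93
Services: -561.48 + 508.61 - 392.30 - 369.58 = -814.75
Primary income: 279.20 - 262.59 - 490.63 + 329.57 = -144.45
Secondary income: -56.92
Current account = (-5142.93) + (-814.75) + (-144.45) + (-56.92) = -6159.05
(Excluded from the current account — capital account: sale of embassy land to a foreign government 118.65, capital transfers received from emigrants 162.82; financial account: sale of domestic government bonds to non-residents 792.85, borrowing by resident firms from foreign banks 1062.79.)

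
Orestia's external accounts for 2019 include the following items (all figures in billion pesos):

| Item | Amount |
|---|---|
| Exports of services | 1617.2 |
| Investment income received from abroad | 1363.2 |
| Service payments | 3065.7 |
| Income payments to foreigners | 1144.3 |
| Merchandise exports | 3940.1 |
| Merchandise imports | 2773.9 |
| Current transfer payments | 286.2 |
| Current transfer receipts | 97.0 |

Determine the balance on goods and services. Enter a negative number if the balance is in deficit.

Goods balance = 3940.1 - 2773.9 = 1166.2
Services balance = 1617.2 - 3065.7 = -1448.5
Trade balance (goods + services) = 1166.2 + (-1448.5) = -282.3

-282.3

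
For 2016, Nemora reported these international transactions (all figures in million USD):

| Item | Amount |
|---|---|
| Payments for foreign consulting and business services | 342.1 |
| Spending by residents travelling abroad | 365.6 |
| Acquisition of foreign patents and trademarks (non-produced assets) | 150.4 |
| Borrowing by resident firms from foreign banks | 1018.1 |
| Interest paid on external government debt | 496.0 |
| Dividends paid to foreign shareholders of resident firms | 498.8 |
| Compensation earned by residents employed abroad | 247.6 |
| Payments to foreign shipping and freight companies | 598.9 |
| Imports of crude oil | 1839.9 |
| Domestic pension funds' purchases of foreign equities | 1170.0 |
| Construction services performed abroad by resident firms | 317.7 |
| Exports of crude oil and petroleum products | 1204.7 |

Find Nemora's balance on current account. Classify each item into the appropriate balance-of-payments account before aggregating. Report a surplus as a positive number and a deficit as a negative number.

-2371.3

Goods: 1204.7 - 1839.9 = -635.2
Services: -342.1 - 598.9 - 365.6 + 317.7 = -988.9
Primary income: -498.8 - 496.0 + 247.6 = -747.2
Current account = (-635.2) + (-988.9) + (-747.2) = -2371.3
(Excluded from the current account — capital account: acquisition of foreign patents and trademarks (non-produced assets) 150.4; financial account: borrowing by resident firms from foreign banks 1018.1, domestic pension funds' purchases of foreign equities 1170.0.)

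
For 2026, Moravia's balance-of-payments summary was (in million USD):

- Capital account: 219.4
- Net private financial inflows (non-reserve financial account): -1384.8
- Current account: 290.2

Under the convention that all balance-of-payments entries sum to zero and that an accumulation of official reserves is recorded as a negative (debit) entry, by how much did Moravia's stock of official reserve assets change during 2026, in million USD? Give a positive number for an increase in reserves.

Official reserve transactions balance = -(290.2 + 219.4 + (-1384.8)) = 875.2
An accumulation of reserves is recorded as a debit (negative entry), so the change in the stock of reserves is the negative of that balance.
Change in official reserves = -(875.2) = -875.2

-875.2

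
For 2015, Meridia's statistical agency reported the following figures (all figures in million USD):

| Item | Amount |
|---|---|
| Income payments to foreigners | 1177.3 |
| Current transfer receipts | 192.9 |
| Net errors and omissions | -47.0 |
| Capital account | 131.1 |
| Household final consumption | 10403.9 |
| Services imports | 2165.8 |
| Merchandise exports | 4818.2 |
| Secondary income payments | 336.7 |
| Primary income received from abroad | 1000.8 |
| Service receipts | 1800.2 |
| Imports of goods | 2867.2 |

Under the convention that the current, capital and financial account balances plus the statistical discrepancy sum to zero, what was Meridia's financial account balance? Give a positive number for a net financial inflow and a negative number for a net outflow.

-1349.2

Goods balance = 4818.2 - 2867.2 = 1951.0
Services balance = 1800.2 - 2165.8 = -365.6
Trade balance (goods + services) = 1951.0 + (-365.6) = 1585.4
Net primary income = 1000.8 - 1177.3 = -176.5
Net secondary income = 192.9 - 336.7 = -143.8
Current account = 1585.4 + (-176.5) + (-143.8) = 1265.1
Financial account = -(1265.1 + 131.1 + (-47.0)) = -1349.2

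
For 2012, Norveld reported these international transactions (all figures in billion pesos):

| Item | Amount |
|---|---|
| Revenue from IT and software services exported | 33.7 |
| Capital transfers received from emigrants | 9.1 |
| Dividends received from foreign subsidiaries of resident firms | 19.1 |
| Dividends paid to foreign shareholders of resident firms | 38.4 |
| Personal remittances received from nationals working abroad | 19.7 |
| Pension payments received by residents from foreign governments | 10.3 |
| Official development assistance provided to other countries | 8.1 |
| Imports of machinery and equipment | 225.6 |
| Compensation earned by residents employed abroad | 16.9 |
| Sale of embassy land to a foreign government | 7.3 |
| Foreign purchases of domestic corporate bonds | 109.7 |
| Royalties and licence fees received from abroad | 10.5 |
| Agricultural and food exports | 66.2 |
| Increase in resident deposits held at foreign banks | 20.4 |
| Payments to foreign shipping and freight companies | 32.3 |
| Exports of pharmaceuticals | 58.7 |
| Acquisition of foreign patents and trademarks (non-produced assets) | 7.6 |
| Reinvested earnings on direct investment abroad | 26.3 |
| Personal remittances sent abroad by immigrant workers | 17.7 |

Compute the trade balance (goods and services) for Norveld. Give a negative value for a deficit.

-88.8

Goods: -225.6 + 58.7 + 66.2 = -100.7
Services: -32.3 + 33.7 + 10.5 = 11.9
Trade balance = -100.7 + 11.9 = -88.8
(Excluded from the trade balance — capital account: capital transfers received from emigrants 9.1, sale of embassy land to a foreign government 7.3, acquisition of foreign patents and trademarks (non-produced assets) 7.6; primary income: dividends received from foreign subsidiaries of resident firms 19.1, dividends paid to foreign shareholders of resident firms 38.4, compensation earned by residents employed abroad 16.9, reinvested earnings on direct investment abroad 26.3; secondary income: personal remittances received from nationals working abroad 19.7, pension payments received by residents from foreign governments 10.3, official development assistance provided to other countries 8.1, personal remittances sent abroad by immigrant workers 17.7; financial account: foreign purchases of domestic corporate bonds 109.7, increase in resident deposits held at foreign banks 20.4.)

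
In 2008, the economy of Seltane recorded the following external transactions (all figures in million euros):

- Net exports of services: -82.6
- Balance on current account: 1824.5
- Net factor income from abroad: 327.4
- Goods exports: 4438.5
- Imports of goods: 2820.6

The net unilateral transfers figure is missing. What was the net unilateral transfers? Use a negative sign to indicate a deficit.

Current account = goods balance + services balance + net primary income + net secondary income
Sum of the known components = 1862.7
Net unilateral transfers = CA - (known components) = 1824.5 - 1862.7 = -38.2

-38.2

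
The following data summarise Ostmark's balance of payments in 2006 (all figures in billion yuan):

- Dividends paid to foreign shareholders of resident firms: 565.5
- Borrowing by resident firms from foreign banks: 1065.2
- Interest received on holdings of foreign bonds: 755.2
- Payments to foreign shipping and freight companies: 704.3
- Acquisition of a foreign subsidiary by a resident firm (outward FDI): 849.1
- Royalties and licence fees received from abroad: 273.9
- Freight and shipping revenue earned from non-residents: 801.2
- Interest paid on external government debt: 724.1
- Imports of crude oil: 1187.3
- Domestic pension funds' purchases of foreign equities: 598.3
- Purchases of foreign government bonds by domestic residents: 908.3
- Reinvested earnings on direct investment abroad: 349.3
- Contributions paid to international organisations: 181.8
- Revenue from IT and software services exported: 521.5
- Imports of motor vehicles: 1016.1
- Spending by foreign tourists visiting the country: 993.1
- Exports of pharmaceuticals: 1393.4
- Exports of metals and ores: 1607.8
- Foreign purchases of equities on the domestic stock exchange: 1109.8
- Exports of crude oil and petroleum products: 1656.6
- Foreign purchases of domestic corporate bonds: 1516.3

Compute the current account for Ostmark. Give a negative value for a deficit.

3972.9

Goods: 1656.6 + 1393.4 - 1187.3 - 1016.1 + 1607.8 = 2454.4
Services: -704.3 + 801.2 + 521.5 + 993.1 + 273.9 = 1885.4
Primary income: -565.5 + 349.3 - 724.1 + 755.2 = -185.1
Secondary income: -181.8
Current account = 2454.4 + 1885.4 + (-185.1) + (-181.8) = 3972.9
(Excluded from the current account — financial account: borrowing by resident firms from foreign banks 1065.2, acquisition of a foreign subsidiary by a resident firm (outward FDI) 849.1, domestic pension funds' purchases of foreign equities 598.3, purchases of foreign government bonds by domestic residents 908.3, foreign purchases of equities on the domestic stock exchange 1109.8, foreign purchases of domestic corporate bonds 1516.3.)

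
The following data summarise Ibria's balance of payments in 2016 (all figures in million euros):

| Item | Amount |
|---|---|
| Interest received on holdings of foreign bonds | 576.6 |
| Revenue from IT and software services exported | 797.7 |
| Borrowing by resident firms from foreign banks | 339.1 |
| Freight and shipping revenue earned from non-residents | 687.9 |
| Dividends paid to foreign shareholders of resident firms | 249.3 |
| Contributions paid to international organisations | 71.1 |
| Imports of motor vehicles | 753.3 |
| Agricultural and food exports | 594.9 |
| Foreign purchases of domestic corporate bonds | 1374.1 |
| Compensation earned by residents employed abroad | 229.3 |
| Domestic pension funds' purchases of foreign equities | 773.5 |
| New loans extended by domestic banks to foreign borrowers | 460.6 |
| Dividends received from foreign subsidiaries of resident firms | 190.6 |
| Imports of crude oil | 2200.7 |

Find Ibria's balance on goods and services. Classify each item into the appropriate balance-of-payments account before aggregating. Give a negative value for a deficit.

Goods: -2200.7 - 753.3 + 594.9 = -2359.1
Services: 687.9 + 797.7 = 1485.6
Trade balance = -2359.1 + 1485.6 = -873.5
(Excluded from the trade balance — primary income: interest received on holdings of foreign bonds 576.6, dividends paid to foreign shareholders of resident firms 249.3, compensation earned by residents employed abroad 229.3, dividends received from foreign subsidiaries of resident firms 190.6; financial account: borrowing by resident firms from foreign banks 339.1, foreign purchases of domestic corporate bonds 1374.1, domestic pension funds' purchases of foreign equities 773.5, new loans extended by domestic banks to foreign borrowers 460.6; secondary income: contributions paid to international organisations 71.1.)

-873.5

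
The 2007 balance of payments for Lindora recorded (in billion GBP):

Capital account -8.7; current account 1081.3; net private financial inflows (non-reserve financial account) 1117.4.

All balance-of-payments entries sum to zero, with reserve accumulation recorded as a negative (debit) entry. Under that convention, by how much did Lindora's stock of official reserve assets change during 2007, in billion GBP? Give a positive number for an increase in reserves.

Official reserve transactions balance = -(1081.3 + (-8.7) + 1117.4) = -2190.0
An accumulation of reserves is recorded as a debit (negative entry), so the change in the stock of reserves is the negative of that balance.
Change in official reserves = -(-2190.0) = 2190.0

2190.0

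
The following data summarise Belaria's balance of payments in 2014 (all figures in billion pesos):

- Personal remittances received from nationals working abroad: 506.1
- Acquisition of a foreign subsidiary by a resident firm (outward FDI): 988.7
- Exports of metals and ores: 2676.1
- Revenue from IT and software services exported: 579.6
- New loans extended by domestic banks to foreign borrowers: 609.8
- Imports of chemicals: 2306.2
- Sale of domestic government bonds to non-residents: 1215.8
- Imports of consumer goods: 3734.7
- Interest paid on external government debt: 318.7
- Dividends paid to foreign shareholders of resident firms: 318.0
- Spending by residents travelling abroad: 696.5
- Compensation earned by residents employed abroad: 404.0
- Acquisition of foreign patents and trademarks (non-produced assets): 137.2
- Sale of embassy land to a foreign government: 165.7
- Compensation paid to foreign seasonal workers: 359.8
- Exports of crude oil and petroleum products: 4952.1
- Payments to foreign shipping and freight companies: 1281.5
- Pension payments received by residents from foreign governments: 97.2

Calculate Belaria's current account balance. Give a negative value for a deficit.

199.7

Goods: 4952.1 - 2306.2 + 2676.1 - 3734.7 = 1587.3
Services: 579.6 - 1281.5 - 696.5 = -1398.4
Primary income: 404.0 - 318.0 - 359.8 - 318.7 = -592.5
Secondary income: 506.1 + 97.2 = 603.3
Current account = 1587.3 + (-1398.4) + (-592.5) + 603.3 = 199.7
(Excluded from the current account — financial account: acquisition of a foreign subsidiary by a resident firm (outward FDI) 988.7, new loans extended by domestic banks to foreign borrowers 609.8, sale of domestic government bonds to non-residents 1215.8; capital account: acquisition of foreign patents and trademarks (non-produced assets) 137.2, sale of embassy land to a foreign government 165.7.)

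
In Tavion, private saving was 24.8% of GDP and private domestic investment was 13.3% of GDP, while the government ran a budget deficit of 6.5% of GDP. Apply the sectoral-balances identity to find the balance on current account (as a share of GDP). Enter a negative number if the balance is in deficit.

5.0

By the sectoral-balances identity, CA = (S_private - I) + (T - G).
Private balance = 24.8 - 13.3 = 11.5
Government balance (T - G) = -6.5
CA = 11.5 + (-6.5) = 5.0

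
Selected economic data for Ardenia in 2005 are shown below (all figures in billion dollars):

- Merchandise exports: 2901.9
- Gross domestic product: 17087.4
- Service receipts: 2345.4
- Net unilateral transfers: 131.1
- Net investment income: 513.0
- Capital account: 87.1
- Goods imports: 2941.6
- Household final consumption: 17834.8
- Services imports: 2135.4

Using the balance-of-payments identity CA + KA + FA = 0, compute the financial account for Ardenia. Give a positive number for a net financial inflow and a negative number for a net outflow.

Goods balance = 2901.9 - 2941.6 = -39.7
Services balance = 2345.4 - 2135.4 = 210.0
Trade balance (goods + services) = -39.7 + 210.0 = 170.3
Net primary income = 513.0
Net secondary income = 131.1
Current account = 170.3 + 513.0 + 131.1 = 814.4
Financial account = -(814.4 + 87.1) = -901.5

-901.5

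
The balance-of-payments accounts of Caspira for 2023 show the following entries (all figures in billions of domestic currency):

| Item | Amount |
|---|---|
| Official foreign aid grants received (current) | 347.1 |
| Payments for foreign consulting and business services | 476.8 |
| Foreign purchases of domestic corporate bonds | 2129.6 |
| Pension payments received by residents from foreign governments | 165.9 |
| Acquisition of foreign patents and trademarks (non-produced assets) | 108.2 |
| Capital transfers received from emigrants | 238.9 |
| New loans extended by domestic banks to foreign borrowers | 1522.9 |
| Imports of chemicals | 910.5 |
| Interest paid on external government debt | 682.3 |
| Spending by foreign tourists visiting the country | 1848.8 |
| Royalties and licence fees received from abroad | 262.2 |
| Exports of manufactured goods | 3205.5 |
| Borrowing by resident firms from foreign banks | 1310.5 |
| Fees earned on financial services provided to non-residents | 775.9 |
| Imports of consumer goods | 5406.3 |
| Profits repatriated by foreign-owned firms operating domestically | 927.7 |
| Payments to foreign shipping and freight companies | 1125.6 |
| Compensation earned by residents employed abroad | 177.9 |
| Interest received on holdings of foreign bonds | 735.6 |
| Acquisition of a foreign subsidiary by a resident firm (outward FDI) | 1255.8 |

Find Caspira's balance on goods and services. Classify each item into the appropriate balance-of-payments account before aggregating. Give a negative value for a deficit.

Goods: 3205.5 - 5406.3 - 910.5 = -3111.3
Services: 262.2 - 1125.6 - 476.8 + 775.9 + 1848.8 = 1284.5
Trade balance = -3111.3 + 1284.5 = -1826.8
(Excluded from the trade balance — secondary income: official foreign aid grants received (current) 347.1, pension payments received by residents from foreign governments 165.9; financial account: foreign purchases of domestic corporate bonds 2129.6, new loans extended by domestic banks to foreign borrowers 1522.9, borrowing by resident firms from foreign banks 1310.5, acquisition of a foreign subsidiary by a resident firm (outward FDI) 1255.8; capital account: acquisition of foreign patents and trademarks (non-produced assets) 108.2, capital transfers received from emigrants 238.9; primary income: interest paid on external government debt 682.3, profits repatriated by foreign-owned firms operating domestically 927.7, compensation earned by residents employed abroad 177.9, interest received on holdings of foreign bonds 735.6.)

-1826.8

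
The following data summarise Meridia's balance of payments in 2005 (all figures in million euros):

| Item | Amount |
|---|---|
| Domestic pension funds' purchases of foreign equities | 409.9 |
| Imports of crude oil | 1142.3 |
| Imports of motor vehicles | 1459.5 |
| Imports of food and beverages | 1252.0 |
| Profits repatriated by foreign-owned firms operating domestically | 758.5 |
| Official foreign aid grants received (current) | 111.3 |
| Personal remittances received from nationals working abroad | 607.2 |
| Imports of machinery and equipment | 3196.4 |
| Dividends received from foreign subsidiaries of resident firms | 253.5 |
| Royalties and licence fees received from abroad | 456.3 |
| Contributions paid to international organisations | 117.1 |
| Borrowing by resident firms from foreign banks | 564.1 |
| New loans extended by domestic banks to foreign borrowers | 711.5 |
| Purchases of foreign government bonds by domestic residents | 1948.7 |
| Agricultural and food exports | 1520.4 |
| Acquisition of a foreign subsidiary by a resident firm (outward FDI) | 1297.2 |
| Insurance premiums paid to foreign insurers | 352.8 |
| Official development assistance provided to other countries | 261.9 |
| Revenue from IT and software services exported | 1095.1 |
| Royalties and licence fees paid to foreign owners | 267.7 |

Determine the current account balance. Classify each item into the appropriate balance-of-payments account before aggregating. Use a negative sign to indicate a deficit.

Goods: -1459.5 - 1142.3 - 3196.4 + 1520.4 - 1252.0 = -5529.8
Services: -267.7 - 352.8 + 456.3 + 1095.1 = 930.9
Primary income: 253.5 - 758.5 = -505.0
Secondary income: -117.1 + 111.3 + 607.2 - 261.9 = 339.5
Current account = (-5529.8) + 930.9 + (-505.0) + 339.5 = -4764.4
(Excluded from the current account — financial account: domestic pension funds' purchases of foreign equities 409.9, borrowing by resident firms from foreign banks 564.1, new loans extended by domestic banks to foreign borrowers 711.5, purchases of foreign government bonds by domestic residents 1948.7, acquisition of a foreign subsidiary by a resident firm (outward FDI) 1297.2.)

-4764.4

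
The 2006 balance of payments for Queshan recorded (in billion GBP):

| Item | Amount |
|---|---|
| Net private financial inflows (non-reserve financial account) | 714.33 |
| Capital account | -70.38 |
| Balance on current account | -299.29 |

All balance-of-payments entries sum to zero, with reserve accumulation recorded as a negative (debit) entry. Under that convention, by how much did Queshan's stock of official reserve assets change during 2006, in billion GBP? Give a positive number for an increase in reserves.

Official reserve transactions balance = -((-299.29) + (-70.38) + 714.33) = -344.66
An accumulation of reserves is recorded as a debit (negative entry), so the change in the stock of reserves is the negative of that balance.
Change in official reserves = -(-344.66) = 344.66

344.66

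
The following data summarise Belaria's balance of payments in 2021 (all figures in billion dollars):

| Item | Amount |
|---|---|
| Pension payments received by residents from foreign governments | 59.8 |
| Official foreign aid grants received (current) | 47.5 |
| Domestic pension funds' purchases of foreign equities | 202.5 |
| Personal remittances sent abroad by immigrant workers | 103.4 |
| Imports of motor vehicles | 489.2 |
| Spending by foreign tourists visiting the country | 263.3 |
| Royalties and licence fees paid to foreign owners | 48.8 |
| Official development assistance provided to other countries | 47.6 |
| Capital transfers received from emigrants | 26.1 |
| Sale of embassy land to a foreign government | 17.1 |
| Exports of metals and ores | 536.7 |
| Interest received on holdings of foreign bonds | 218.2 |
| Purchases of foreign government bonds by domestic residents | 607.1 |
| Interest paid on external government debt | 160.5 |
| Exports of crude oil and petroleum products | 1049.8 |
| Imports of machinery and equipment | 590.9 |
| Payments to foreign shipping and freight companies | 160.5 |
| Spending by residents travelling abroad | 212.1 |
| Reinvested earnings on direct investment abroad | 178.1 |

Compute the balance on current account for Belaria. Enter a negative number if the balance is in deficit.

540.4

Goods: -590.9 + 536.7 + 1049.8 - 489.2 = 506.4
Services: -160.5 + 263.3 - 212.1 - 48.8 = -158.1
Primary income: 178.1 - 160.5 + 218.2 = 235.8
Secondary income: -47.6 - 103.4 + 47.5 + 59.8 = -43.7
Current account = 506.4 + (-158.1) + 235.8 + (-43.7) = 540.4
(Excluded from the current account — financial account: domestic pension funds' purchases of foreign equities 202.5, purchases of foreign government bonds by domestic residents 607.1; capital account: capital transfers received from emigrants 26.1, sale of embassy land to a foreign government 17.1.)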